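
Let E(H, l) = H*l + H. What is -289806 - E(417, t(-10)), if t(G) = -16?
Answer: -283551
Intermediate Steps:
E(H, l) = H + H*l
-289806 - E(417, t(-10)) = -289806 - 417*(1 - 16) = -289806 - 417*(-15) = -289806 - 1*(-6255) = -289806 + 6255 = -283551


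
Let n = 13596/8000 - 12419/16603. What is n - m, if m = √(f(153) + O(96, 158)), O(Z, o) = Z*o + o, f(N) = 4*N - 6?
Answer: 31595597/33206000 - 2*√3983 ≈ -125.27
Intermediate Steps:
n = 31595597/33206000 (n = 13596*(1/8000) - 12419*1/16603 = 3399/2000 - 12419/16603 = 31595597/33206000 ≈ 0.95150)
f(N) = -6 + 4*N
O(Z, o) = o + Z*o
m = 2*√3983 (m = √((-6 + 4*153) + 158*(1 + 96)) = √((-6 + 612) + 158*97) = √(606 + 15326) = √15932 = 2*√3983 ≈ 126.22)
n - m = 31595597/33206000 - 2*√3983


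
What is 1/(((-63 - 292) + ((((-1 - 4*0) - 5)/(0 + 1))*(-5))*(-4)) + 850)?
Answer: 1/375 ≈ 0.0026667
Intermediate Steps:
1/(((-63 - 292) + ((((-1 - 4*0) - 5)/(0 + 1))*(-5))*(-4)) + 850) = 1/((-355 + ((((-1 + 0) - 5)/1)*(-5))*(-4)) + 850) = 1/((-355 + (((-1 - 5)*1)*(-5))*(-4)) + 850) = 1/((-355 + (-6*1*(-5))*(-4)) + 850) = 1/((-355 - 6*(-5)*(-4)) + 850) = 1/((-355 + 30*(-4)) + 850) = 1/((-355 - 120) + 850) = 1/(-475 + 850) = 1/375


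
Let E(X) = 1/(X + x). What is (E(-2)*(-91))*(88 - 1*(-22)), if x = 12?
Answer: -1001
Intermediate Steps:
E(X) = 1/(12 + X) (E(X) = 1/(X + 12) = 1/(12 + X))
(E(-2)*(-91))*(88 - 1*(-22)) = (-91/(12 - 2))*(88 - 1*(-22)) = (-91/10)*(88 + 22) = ((⅒)*(-91))*110 = -91/10*110 = -1001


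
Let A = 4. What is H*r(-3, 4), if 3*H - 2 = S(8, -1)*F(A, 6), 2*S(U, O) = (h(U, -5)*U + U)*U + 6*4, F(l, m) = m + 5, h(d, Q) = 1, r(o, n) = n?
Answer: 3352/3 ≈ 1117.3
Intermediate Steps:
F(l, m) = 5 + m
S(U, O) = 12 + U² (S(U, O) = ((1*U + U)*U + 6*4)/2 = ((U + U)*U + 24)/2 = ((2*U)*U + 24)/2 = (2*U² + 24)/2 = (24 + 2*U²)/2 = 12 + U²)
H = 838/3 (H = ⅔ + ((12 + 8²)*(5 + 6))/3 = ⅔ + ((12 + 64)*11)/3 = ⅔ + (76*11)/3 = ⅔ + (⅓)*836 = ⅔ + 836/3 = 838/3 ≈ 279.33)
H*r(-3, 4) = (838/3)*4 = 3352/3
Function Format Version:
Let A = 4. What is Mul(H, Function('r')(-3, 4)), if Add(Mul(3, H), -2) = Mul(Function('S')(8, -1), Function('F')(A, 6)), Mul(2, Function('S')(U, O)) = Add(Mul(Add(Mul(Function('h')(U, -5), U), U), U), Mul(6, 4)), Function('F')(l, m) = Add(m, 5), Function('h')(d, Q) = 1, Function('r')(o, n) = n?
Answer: Rational(3352, 3) ≈ 1117.3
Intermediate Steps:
Function('F')(l, m) = Add(5, m)
Function('S')(U, O) = Add(12, Pow(U, 2)) (Function('S')(U, O) = Mul(Rational(1, 2), Add(Mul(Add(Mul(1, U), U), U), Mul(6, 4))) = Mul(Rational(1, 2), Add(Mul(Add(U, U), U), 24)) = Mul(Rational(1, 2), Add(Mul(Mul(2, U), U), 24)) = Mul(Rational(1, 2), Add(Mul(2, Pow(U, 2)), 24)) = Mul(Rational(1, 2), Add(24, Mul(2, Pow(U, 2)))) = Add(12, Pow(U, 2)))
H = Rational(838, 3) (H = Add(Rational(2, 3), Mul(Rational(1, 3), Mul(Add(12, Pow(8, 2)), Add(5, 6)))) = Add(Rational(2, 3), Mul(Rational(1, 3), Mul(Add(12, 64), 11))) = Add(Rational(2, 3), Mul(Rational(1, 3), Mul(76, 11))) = Add(Rational(2, 3), Mul(Rational(1, 3), 836)) = Add(Rational(2, 3), Rational(836, 3)) = Rational(838, 3) ≈ 279.33)
Mul(H, Function('r')(-3, 4)) = Mul(Rational(838, 3), 4) = Rational(3352, 3)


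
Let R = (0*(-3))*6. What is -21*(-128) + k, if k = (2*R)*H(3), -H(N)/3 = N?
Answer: 2688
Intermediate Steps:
R = 0 (R = 0*6 = 0)
H(N) = -3*N
k = 0 (k = (2*0)*(-3*3) = 0*(-9) = 0)
-21*(-128) + k = -21*(-128) + 0 = 2688 + 0 = 2688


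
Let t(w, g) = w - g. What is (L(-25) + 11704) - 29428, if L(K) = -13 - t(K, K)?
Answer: -17737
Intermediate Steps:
L(K) = -13 (L(K) = -13 - (K - K) = -13 - 1*0 = -13 + 0 = -13)
(L(-25) + 11704) - 29428 = (-13 + 11704) - 29428 = 11691 - 29428 = -17737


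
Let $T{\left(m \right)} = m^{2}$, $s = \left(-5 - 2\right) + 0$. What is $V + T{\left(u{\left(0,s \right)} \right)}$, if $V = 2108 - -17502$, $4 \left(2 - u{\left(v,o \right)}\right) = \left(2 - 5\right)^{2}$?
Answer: $\frac{313761}{16} \approx 19610.0$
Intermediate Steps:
$s = -7$ ($s = -7 + 0 = -7$)
$u{\left(v,o \right)} = - \frac{1}{4}$ ($u{\left(v,o \right)} = 2 - \frac{\left(2 - 5\right)^{2}}{4} = 2 - \frac{\left(-3\right)^{2}}{4} = 2 - \frac{9}{4} = - \frac{1}{4}$)
$V = 19610$ ($V = 2108 + 17502 = 19610$)
$V + T{\left(u{\left(0,s \right)} \right)} = 19610 + \left(- \frac{1}{4}\right)^{2} = 19610 + \frac{1}{16} = \frac{313761}{16}$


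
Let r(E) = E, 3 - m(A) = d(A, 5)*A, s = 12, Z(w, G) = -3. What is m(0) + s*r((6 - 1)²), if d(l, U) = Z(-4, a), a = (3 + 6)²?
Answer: 303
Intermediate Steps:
a = 81 (a = 9² = 81)
d(l, U) = -3
m(A) = 3 + 3*A (m(A) = 3 - (-3)*A = 3 + 3*A)
m(0) + s*r((6 - 1)²) = (3 + 3*0) + 12*(6 - 1)² = (3 + 0) + 12*5² = 3 + 12*25 = 3 + 300 = 303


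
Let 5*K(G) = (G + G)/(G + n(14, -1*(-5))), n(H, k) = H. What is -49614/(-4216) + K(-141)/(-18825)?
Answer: 98846394223/8399589500 ≈ 11.768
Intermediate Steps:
K(G) = 2*G/(5*(14 + G)) (K(G) = ((G + G)/(G + 14))/5 = ((2*G)/(14 + G))/5 = (2*G/(14 + G))/5 = 2*G/(5*(14 + G)))
-49614/(-4216) + K(-141)/(-18825) = -49614/(-4216) + ((2/5)*(-141)/(14 - 141))/(-18825) = -49614*(-1/4216) + ((2/5)*(-141)/(-127))*(-1/18825) = 24807/2108 + ((2/5)*(-141)*(-1/127))*(-1/18825) = 24807/2108 + (282/635)*(-1/18825) = 24807/2108 - 94/3984625 = 98846394223/8399589500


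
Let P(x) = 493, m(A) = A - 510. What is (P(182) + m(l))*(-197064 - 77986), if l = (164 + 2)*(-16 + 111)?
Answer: -4332862650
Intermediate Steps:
l = 15770 (l = 166*95 = 15770)
m(A) = -510 + A
(P(182) + m(l))*(-197064 - 77986) = (493 + (-510 + 15770))*(-197064 - 77986) = (493 + 15260)*(-275050) = 15753*(-275050) = -4332862650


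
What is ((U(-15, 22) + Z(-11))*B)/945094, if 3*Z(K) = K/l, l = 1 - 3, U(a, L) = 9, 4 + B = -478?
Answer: -15665/2835282 ≈ -0.0055250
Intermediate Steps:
B = -482 (B = -4 - 478 = -482)
l = -2
Z(K) = -K/6 (Z(K) = (K/(-2))/3 = (K*(-½))/3 = (-K/2)/3 = -K/6)
((U(-15, 22) + Z(-11))*B)/945094 = ((9 - ⅙*(-11))*(-482))/945094 = ((9 + 11/6)*(-482))*(1/945094) = ((65/6)*(-482))*(1/945094) = -15665/3*1/945094 = -15665/2835282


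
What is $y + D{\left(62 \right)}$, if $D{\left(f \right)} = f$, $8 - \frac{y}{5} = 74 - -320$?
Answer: $-1868$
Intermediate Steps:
$y = -1930$ ($y = 40 - 5 \left(74 - -320\right) = 40 - 5 \left(74 + 320\right) = 40 - 1970 = -1930$)
$y + D{\left(62 \right)} = -1930 + 62 = -1868$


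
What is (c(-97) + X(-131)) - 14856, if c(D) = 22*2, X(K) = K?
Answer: -14943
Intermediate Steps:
c(D) = 44
(c(-97) + X(-131)) - 14856 = (44 - 131) - 14856 = -87 - 14856 = -14943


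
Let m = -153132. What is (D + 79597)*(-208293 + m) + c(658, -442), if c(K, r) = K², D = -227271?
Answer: 53373508414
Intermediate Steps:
(D + 79597)*(-208293 + m) + c(658, -442) = (-227271 + 79597)*(-208293 - 153132) + 658² = -147674*(-361425) + 432964 = 53373075450 + 432964 = 53373508414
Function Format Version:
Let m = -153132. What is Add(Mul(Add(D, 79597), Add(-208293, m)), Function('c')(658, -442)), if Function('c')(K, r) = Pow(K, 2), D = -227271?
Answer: 53373508414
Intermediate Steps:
Add(Mul(Add(D, 79597), Add(-208293, m)), Function('c')(658, -442)) = Add(Mul(Add(-227271, 79597), Add(-208293, -153132)), Pow(658, 2)) = Add(Mul(-147674, -361425), 432964) = Add(53373075450, 432964) = 53373508414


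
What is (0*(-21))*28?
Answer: 0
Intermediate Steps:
(0*(-21))*28 = 0*28 = 0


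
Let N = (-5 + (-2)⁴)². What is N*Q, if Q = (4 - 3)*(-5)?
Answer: -605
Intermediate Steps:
N = 121 (N = (-5 + 16)² = 11² = 121)
Q = -5 (Q = 1*(-5) = -5)
N*Q = 121*(-5) = -605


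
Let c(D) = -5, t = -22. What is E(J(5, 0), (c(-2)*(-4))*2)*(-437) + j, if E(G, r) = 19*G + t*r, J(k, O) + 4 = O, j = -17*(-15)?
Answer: 418027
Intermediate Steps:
j = 255
J(k, O) = -4 + O
E(G, r) = -22*r + 19*G (E(G, r) = 19*G - 22*r = -22*r + 19*G)
E(J(5, 0), (c(-2)*(-4))*2)*(-437) + j = (-22*(-5*(-4))*2 + 19*(-4 + 0))*(-437) + 255 = (-440*2 + 19*(-4))*(-437) + 255 = (-22*40 - 76)*(-437) + 255 = (-880 - 76)*(-437) + 255 = -956*(-437) + 255 = 417772 + 255 = 418027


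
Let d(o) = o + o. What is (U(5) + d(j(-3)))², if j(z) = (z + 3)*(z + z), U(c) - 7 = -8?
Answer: 1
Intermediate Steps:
U(c) = -1 (U(c) = 7 - 8 = -1)
j(z) = 2*z*(3 + z) (j(z) = (3 + z)*(2*z) = 2*z*(3 + z))
d(o) = 2*o
(U(5) + d(j(-3)))² = (-1 + 2*(2*(-3)*(3 - 3)))² = (-1 + 2*(2*(-3)*0))² = (-1 + 2*0)² = (-1 + 0)² = (-1)² = 1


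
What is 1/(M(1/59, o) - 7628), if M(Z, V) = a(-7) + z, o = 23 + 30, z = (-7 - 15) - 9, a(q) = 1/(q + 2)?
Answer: -5/38296 ≈ -0.00013056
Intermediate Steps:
a(q) = 1/(2 + q)
z = -31 (z = -22 - 9 = -31)
o = 53
M(Z, V) = -156/5 (M(Z, V) = 1/(2 - 7) - 31 = 1/(-5) - 31 = -⅕ - 31 = -156/5)
1/(M(1/59, o) - 7628) = 1/(-156/5 - 7628) = 1/(-38296/5) = -5/38296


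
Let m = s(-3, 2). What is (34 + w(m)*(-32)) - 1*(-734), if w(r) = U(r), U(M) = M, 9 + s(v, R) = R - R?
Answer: 1056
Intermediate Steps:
s(v, R) = -9 (s(v, R) = -9 + (R - R) = -9 + 0 = -9)
m = -9
w(r) = r
(34 + w(m)*(-32)) - 1*(-734) = (34 - 9*(-32)) - 1*(-734) = (34 + 288) + 734 = 322 + 734 = 1056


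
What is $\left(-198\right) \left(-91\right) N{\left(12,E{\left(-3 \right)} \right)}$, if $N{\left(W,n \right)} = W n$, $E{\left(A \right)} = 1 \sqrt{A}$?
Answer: $216216 i \sqrt{3} \approx 3.745 \cdot 10^{5} i$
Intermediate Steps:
$E{\left(A \right)} = \sqrt{A}$
$\left(-198\right) \left(-91\right) N{\left(12,E{\left(-3 \right)} \right)} = \left(-198\right) \left(-91\right) 12 \sqrt{-3} = 18018 \cdot 12 i \sqrt{3} = 216216 i \sqrt{3}$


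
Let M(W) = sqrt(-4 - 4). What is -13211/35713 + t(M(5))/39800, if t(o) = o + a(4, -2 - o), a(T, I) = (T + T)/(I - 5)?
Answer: (-525547809*sqrt(2) + 1840578004*I)/(710688700*(-7*I + 2*sqrt(2))) ≈ -0.36995 + 8.104e-5*I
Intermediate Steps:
M(W) = 2*I*sqrt(2) (M(W) = sqrt(-8) = 2*I*sqrt(2))
a(T, I) = 2*T/(-5 + I) (a(T, I) = (2*T)/(-5 + I) = 2*T/(-5 + I))
t(o) = o + 8/(-7 - o) (t(o) = o + 2*4/(-5 + (-2 - o)) = o + 2*4/(-7 - o) = o + 8/(-7 - o))
-13211/35713 + t(M(5))/39800 = -13211/35713 + ((-8 + (2*I*sqrt(2))*(7 + 2*I*sqrt(2)))/(7 + 2*I*sqrt(2)))/39800 = -13211*1/35713 + ((-8 + 2*I*sqrt(2)*(7 + 2*I*sqrt(2)))/(7 + 2*I*sqrt(2)))*(1/39800) = -13211/35713 + (-8 + 2*I*sqrt(2)*(7 + 2*I*sqrt(2)))/(39800*(7 + 2*I*sqrt(2)))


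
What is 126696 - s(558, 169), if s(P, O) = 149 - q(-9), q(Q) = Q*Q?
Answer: 126628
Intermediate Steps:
q(Q) = Q**2
s(P, O) = 68 (s(P, O) = 149 - 1*(-9)**2 = 149 - 1*81 = 149 - 81 = 68)
126696 - s(558, 169) = 126696 - 1*68 = 126696 - 68 = 126628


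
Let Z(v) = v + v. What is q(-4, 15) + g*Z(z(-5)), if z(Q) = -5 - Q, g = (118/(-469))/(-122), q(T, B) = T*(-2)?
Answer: 8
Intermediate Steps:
q(T, B) = -2*T
g = 59/28609 (g = (118*(-1/469))*(-1/122) = -118/469*(-1/122) = 59/28609 ≈ 0.0020623)
Z(v) = 2*v
q(-4, 15) + g*Z(z(-5)) = -2*(-4) + 59*(2*(-5 - 1*(-5)))/28609 = 8 + 59*(2*(-5 + 5))/28609 = 8 + 59*(2*0)/28609 = 8 + (59/28609)*0 = 8 + 0 = 8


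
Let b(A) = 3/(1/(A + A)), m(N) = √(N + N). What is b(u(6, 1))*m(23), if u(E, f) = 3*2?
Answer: 36*√46 ≈ 244.16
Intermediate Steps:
u(E, f) = 6
m(N) = √2*√N (m(N) = √(2*N) = √2*√N)
b(A) = 6*A (b(A) = 3/(1/(2*A)) = 3/((1/(2*A))) = 3*(2*A) = 6*A)
b(u(6, 1))*m(23) = (6*6)*(√2*√23) = 36*√46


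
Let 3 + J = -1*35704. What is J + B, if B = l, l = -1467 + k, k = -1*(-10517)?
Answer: -26657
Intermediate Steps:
J = -35707 (J = -3 - 1*35704 = -3 - 35704 = -35707)
k = 10517
l = 9050 (l = -1467 + 10517 = 9050)
B = 9050
J + B = -35707 + 9050 = -26657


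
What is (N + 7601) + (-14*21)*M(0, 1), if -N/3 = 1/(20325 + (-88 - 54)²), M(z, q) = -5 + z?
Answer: 367275716/40489 ≈ 9071.0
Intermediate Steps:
N = -3/40489 (N = -3/(20325 + (-88 - 54)²) = -3/(20325 + (-142)²) = -3/(20325 + 20164) = -3/40489 ≈ -7.4094e-5)
(N + 7601) + (-14*21)*M(0, 1) = (-3/40489 + 7601) + (-14*21)*(-5 + 0) = 307756886/40489 - 294*(-5) = 307756886/40489 + 1470 = 367275716/40489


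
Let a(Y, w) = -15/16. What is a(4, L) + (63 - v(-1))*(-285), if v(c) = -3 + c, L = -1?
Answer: -305535/16 ≈ -19096.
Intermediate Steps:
a(Y, w) = -15/16 (a(Y, w) = -15*1/16 = -15/16)
a(4, L) + (63 - v(-1))*(-285) = -15/16 + (63 - (-3 - 1))*(-285) = -15/16 + (63 - 1*(-4))*(-285) = -15/16 + (63 + 4)*(-285) = -15/16 + 67*(-285) = -15/16 - 19095 = -305535/16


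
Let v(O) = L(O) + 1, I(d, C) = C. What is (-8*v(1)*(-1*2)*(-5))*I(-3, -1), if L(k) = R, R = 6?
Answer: 560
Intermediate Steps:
L(k) = 6
v(O) = 7 (v(O) = 6 + 1 = 7)
(-8*v(1)*(-1*2)*(-5))*I(-3, -1) = -8*7*(-1*2)*(-5)*(-1) = -8*7*(-2)*(-5)*(-1) = -(-112)*(-5)*(-1) = -8*70*(-1) = -560*(-1) = 560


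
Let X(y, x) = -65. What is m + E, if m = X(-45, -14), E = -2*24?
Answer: -113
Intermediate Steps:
E = -48
m = -65
m + E = -65 - 48 = -113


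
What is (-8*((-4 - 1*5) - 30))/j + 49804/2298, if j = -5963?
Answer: 148132138/6851487 ≈ 21.620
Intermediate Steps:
(-8*((-4 - 1*5) - 30))/j + 49804/2298 = -8*((-4 - 1*5) - 30)/(-5963) + 49804/2298 = -8*((-4 - 5) - 30)*(-1/5963) + 49804*(1/2298) = -8*(-9 - 30)*(-1/5963) + 24902/1149 = -8*(-39)*(-1/5963) + 24902/1149 = 312*(-1/5963) + 24902/1149 = -312/5963 + 24902/1149 = 148132138/6851487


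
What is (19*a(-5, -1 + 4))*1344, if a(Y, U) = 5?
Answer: 127680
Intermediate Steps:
(19*a(-5, -1 + 4))*1344 = (19*5)*1344 = 95*1344 = 127680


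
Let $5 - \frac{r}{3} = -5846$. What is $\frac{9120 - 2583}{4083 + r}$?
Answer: $\frac{2179}{7212} \approx 0.30214$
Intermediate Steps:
$r = 17553$ ($r = 15 - -17538 = 15 + 17538 = 17553$)
$\frac{9120 - 2583}{4083 + r} = \frac{9120 - 2583}{4083 + 17553} = \frac{6537}{21636} = 6537 \cdot \frac{1}{21636} = \frac{2179}{7212}$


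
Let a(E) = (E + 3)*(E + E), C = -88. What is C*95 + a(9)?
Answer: -8144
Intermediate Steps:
a(E) = 2*E*(3 + E) (a(E) = (3 + E)*(2*E) = 2*E*(3 + E))
C*95 + a(9) = -88*95 + 2*9*(3 + 9) = -8360 + 2*9*12 = -8360 + 216 = -8144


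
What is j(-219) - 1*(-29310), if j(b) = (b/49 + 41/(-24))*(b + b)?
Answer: 6275105/196 ≈ 32016.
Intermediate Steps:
j(b) = 2*b*(-41/24 + b/49) (j(b) = (b*(1/49) + 41*(-1/24))*(2*b) = (b/49 - 41/24)*(2*b) = (-41/24 + b/49)*(2*b) = 2*b*(-41/24 + b/49))
j(-219) - 1*(-29310) = (1/588)*(-219)*(-2009 + 24*(-219)) - 1*(-29310) = (1/588)*(-219)*(-2009 - 5256) + 29310 = (1/588)*(-219)*(-7265) + 29310 = 530345/196 + 29310 = 6275105/196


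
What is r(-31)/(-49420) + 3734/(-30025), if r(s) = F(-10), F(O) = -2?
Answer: -18447423/148383550 ≈ -0.12432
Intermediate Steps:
r(s) = -2
r(-31)/(-49420) + 3734/(-30025) = -2/(-49420) + 3734/(-30025) = -2*(-1/49420) + 3734*(-1/30025) = 1/24710 - 3734/30025 = -18447423/148383550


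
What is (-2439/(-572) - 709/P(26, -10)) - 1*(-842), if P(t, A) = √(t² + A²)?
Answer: 484063/572 - 709*√194/388 ≈ 820.81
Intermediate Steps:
P(t, A) = √(A² + t²)
(-2439/(-572) - 709/P(26, -10)) - 1*(-842) = (-2439/(-572) - 709/√((-10)² + 26²)) - 1*(-842) = (-2439*(-1/572) - 709/√(100 + 676)) + 842 = (2439/572 - 709*√194/388) + 842 = 484063/572 - 709*√194/388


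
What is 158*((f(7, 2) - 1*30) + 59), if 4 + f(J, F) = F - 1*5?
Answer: 3476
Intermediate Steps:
f(J, F) = -9 + F (f(J, F) = -4 + (F - 1*5) = -4 + (F - 5) = -4 + (-5 + F) = -9 + F)
158*((f(7, 2) - 1*30) + 59) = 158*(((-9 + 2) - 1*30) + 59) = 158*((-7 - 30) + 59) = 158*(-37 + 59) = 158*22 = 3476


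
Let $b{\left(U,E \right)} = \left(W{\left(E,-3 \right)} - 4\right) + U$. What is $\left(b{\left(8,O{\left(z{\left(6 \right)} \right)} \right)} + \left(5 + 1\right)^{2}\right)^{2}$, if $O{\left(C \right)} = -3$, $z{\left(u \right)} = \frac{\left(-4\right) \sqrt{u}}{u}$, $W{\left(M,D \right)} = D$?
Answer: $1369$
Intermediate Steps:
$z{\left(u \right)} = - \frac{4}{\sqrt{u}}$
$b{\left(U,E \right)} = -7 + U$ ($b{\left(U,E \right)} = \left(-3 - 4\right) + U = -7 + U$)
$\left(b{\left(8,O{\left(z{\left(6 \right)} \right)} \right)} + \left(5 + 1\right)^{2}\right)^{2} = \left(\left(-7 + 8\right) + \left(5 + 1\right)^{2}\right)^{2} = \left(1 + 6^{2}\right)^{2} = \left(1 + 36\right)^{2} = 37^{2} = 1369$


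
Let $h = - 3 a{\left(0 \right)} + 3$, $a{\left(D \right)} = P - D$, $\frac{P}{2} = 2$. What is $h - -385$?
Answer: $376$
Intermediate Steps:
$P = 4$ ($P = 2 \cdot 2 = 4$)
$a{\left(D \right)} = 4 - D$
$h = -9$ ($h = - 3 \left(4 - 0\right) + 3 = - 3 \left(4 + 0\right) + 3 = \left(-3\right) 4 + 3 = -12 + 3 = -9$)
$h - -385 = -9 - -385 = -9 + 385 = 376$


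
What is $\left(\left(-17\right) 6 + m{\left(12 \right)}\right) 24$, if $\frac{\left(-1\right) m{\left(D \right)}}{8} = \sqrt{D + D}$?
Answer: $-2448 - 384 \sqrt{6} \approx -3388.6$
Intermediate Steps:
$m{\left(D \right)} = - 8 \sqrt{2} \sqrt{D}$ ($m{\left(D \right)} = - 8 \sqrt{D + D} = - 8 \sqrt{2 D} = - 8 \sqrt{2} \sqrt{D}$)
$\left(\left(-17\right) 6 + m{\left(12 \right)}\right) 24 = \left(\left(-17\right) 6 - 8 \sqrt{2} \sqrt{12}\right) 24 = \left(-102 - 8 \sqrt{2} \cdot 2 \sqrt{3}\right) 24 = \left(-102 - 16 \sqrt{6}\right) 24 = -2448 - 384 \sqrt{6}$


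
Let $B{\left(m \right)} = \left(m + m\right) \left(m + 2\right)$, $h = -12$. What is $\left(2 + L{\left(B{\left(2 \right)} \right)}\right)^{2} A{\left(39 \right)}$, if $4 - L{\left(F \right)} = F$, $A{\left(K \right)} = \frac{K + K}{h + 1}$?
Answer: $- \frac{7800}{11} \approx -709.09$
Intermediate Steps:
$A{\left(K \right)} = - \frac{2 K}{11}$ ($A{\left(K \right)} = \frac{K + K}{-12 + 1} = \frac{2 K}{-11} = 2 K \left(- \frac{1}{11}\right) = - \frac{2 K}{11}$)
$B{\left(m \right)} = 2 m \left(2 + m\right)$
$L{\left(F \right)} = 4 - F$
$\left(2 + L{\left(B{\left(2 \right)} \right)}\right)^{2} A{\left(39 \right)} = \left(2 + \left(4 - 2 \cdot 2 \left(2 + 2\right)\right)\right)^{2} \left(\left(- \frac{2}{11}\right) 39\right) = \left(2 + \left(4 - 2 \cdot 2 \cdot 4\right)\right)^{2} \left(- \frac{78}{11}\right) = \left(2 + \left(4 - 16\right)\right)^{2} \left(- \frac{78}{11}\right) = \left(2 - 12\right)^{2} \left(- \frac{78}{11}\right) = \left(-10\right)^{2} \left(- \frac{78}{11}\right) = 100 \left(- \frac{78}{11}\right) = - \frac{7800}{11}$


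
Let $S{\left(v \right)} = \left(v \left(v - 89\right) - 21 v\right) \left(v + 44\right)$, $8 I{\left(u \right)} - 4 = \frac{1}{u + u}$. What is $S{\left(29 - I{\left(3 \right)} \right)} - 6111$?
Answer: $- \frac{19285245721}{110592} \approx -1.7438 \cdot 10^{5}$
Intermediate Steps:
$I{\left(u \right)} = \frac{1}{2} + \frac{1}{16 u}$ ($I{\left(u \right)} = \frac{1}{2} + \frac{1}{8 \left(u + u\right)} = \frac{1}{2} + \frac{1}{8 \cdot 2 u} = \frac{1}{2} + \frac{\frac{1}{2} \frac{1}{u}}{8} = \frac{1}{2} + \frac{1}{16 u}$)
$S{\left(v \right)} = \left(44 + v\right) \left(- 21 v + v \left(-89 + v\right)\right)$ ($S{\left(v \right)} = \left(v \left(-89 + v\right) - 21 v\right) \left(44 + v\right) = \left(- 21 v + v \left(-89 + v\right)\right) \left(44 + v\right) = \left(44 + v\right) \left(- 21 v + v \left(-89 + v\right)\right)$)
$S{\left(29 - I{\left(3 \right)} \right)} - 6111 = \left(29 - \frac{1 + 8 \cdot 3}{16 \cdot 3}\right) \left(-4840 + \left(29 - \frac{1 + 8 \cdot 3}{16 \cdot 3}\right)^{2} - 66 \left(29 - \frac{1 + 8 \cdot 3}{16 \cdot 3}\right)\right) - 6111 = \left(29 - \frac{1}{16} \cdot \frac{1}{3} \left(1 + 24\right)\right) \left(-4840 + \left(29 - \frac{1}{16} \cdot \frac{1}{3} \left(1 + 24\right)\right)^{2} - 66 \left(29 - \frac{1}{16} \cdot \frac{1}{3} \left(1 + 24\right)\right)\right) - 6111 = \left(29 - \frac{1}{16} \cdot \frac{1}{3} \cdot 25\right) \left(-4840 + \left(29 - \frac{1}{16} \cdot \frac{1}{3} \cdot 25\right)^{2} - 66 \left(29 - \frac{1}{16} \cdot \frac{1}{3} \cdot 25\right)\right) - 6111 = \left(29 - \frac{25}{48}\right) \left(-4840 + \left(29 - \frac{25}{48}\right)^{2} - 66 \left(29 - \frac{25}{48}\right)\right) - 6111 = \frac{1367 \left(-4840 + \left(\frac{1367}{48}\right)^{2} - \frac{15037}{8}\right)}{48} - 6111 = \frac{1367 \left(-4840 + \frac{1868689}{2304} - \frac{15037}{8}\right)}{48} - 6111 = \frac{1367}{48} \left(- \frac{13613327}{2304}\right) - 6111 = - \frac{18609418009}{110592} - 6111 = - \frac{19285245721}{110592}$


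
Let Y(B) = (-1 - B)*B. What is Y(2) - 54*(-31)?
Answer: 1668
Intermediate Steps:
Y(B) = B*(-1 - B)
Y(2) - 54*(-31) = -1*2*(1 + 2) - 54*(-31) = -1*2*3 + 1674 = -6 + 1674 = 1668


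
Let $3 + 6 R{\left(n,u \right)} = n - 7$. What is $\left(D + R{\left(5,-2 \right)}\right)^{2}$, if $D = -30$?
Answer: $\frac{34225}{36} \approx 950.69$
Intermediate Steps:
$R{\left(n,u \right)} = - \frac{5}{3} + \frac{n}{6}$ ($R{\left(n,u \right)} = - \frac{1}{2} + \frac{n - 7}{6} = - \frac{1}{2} + \frac{-7 + n}{6} = - \frac{1}{2} + \left(- \frac{7}{6} + \frac{n}{6}\right) = - \frac{5}{3} + \frac{n}{6}$)
$\left(D + R{\left(5,-2 \right)}\right)^{2} = \left(-30 + \left(- \frac{5}{3} + \frac{1}{6} \cdot 5\right)\right)^{2} = \left(-30 + \left(- \frac{5}{3} + \frac{5}{6}\right)\right)^{2} = \left(-30 - \frac{5}{6}\right)^{2} = \left(- \frac{185}{6}\right)^{2} = \frac{34225}{36}$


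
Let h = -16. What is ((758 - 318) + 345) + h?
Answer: 769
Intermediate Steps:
((758 - 318) + 345) + h = ((758 - 318) + 345) - 16 = (440 + 345) - 16 = 785 - 16 = 769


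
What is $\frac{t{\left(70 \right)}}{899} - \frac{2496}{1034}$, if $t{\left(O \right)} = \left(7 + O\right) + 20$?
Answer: $- \frac{1071803}{464783} \approx -2.306$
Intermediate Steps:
$t{\left(O \right)} = 27 + O$
$\frac{t{\left(70 \right)}}{899} - \frac{2496}{1034} = \frac{27 + 70}{899} - \frac{2496}{1034} = 97 \cdot \frac{1}{899} - \frac{1248}{517} = \frac{97}{899} - \frac{1248}{517} = - \frac{1071803}{464783}$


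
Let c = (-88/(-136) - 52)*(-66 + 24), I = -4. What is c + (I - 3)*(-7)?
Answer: 37499/17 ≈ 2205.8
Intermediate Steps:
c = 36666/17 (c = (-88*(-1/136) - 52)*(-42) = (11/17 - 52)*(-42) = -873/17*(-42) = 36666/17 ≈ 2156.8)
c + (I - 3)*(-7) = 36666/17 + (-4 - 3)*(-7) = 36666/17 - 7*(-7) = 36666/17 + 49 = 37499/17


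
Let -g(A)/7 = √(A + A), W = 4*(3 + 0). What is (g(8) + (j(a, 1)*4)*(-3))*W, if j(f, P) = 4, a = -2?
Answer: -912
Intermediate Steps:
W = 12 (W = 4*3 = 12)
g(A) = -7*√2*√A (g(A) = -7*√(A + A) = -7*√2*√A)
(g(8) + (j(a, 1)*4)*(-3))*W = (-7*√2*√8 + (4*4)*(-3))*12 = (-7*√2*2*√2 + 16*(-3))*12 = (-28 - 48)*12 = -76*12 = -912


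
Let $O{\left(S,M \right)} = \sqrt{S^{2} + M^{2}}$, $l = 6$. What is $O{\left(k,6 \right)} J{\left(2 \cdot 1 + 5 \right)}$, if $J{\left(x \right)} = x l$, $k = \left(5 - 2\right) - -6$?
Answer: $126 \sqrt{13} \approx 454.3$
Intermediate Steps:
$k = 9$ ($k = \left(5 - 2\right) + 6 = 3 + 6 = 9$)
$O{\left(S,M \right)} = \sqrt{M^{2} + S^{2}}$
$J{\left(x \right)} = 6 x$ ($J{\left(x \right)} = x 6 = 6 x$)
$O{\left(k,6 \right)} J{\left(2 \cdot 1 + 5 \right)} = \sqrt{6^{2} + 9^{2}} \cdot 6 \left(2 \cdot 1 + 5\right) = \sqrt{36 + 81} \cdot 6 \left(2 + 5\right) = \sqrt{117} \cdot 6 \cdot 7 = 3 \sqrt{13} \cdot 42 = 126 \sqrt{13}$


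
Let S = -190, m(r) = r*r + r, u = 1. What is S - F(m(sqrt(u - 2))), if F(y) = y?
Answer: -189 - I ≈ -189.0 - 1.0*I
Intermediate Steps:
m(r) = r + r**2 (m(r) = r**2 + r = r + r**2)
S - F(m(sqrt(u - 2))) = -190 - sqrt(1 - 2)*(1 + sqrt(1 - 2)) = -190 - sqrt(-1)*(1 + sqrt(-1)) = -190 - I*(1 + I)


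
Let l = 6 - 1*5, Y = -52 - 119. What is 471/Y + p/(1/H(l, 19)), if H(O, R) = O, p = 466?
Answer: 26405/57 ≈ 463.25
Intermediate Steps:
Y = -171
l = 1 (l = 6 - 5 = 1)
471/Y + p/(1/H(l, 19)) = 471/(-171) + 466/(1/1) = 471*(-1/171) + 466/1 = -157/57 + 466*1 = -157/57 + 466 = 26405/57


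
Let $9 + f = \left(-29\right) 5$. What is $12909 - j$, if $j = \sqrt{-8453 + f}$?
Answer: $12909 - i \sqrt{8607} \approx 12909.0 - 92.774 i$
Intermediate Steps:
$f = -154$ ($f = -9 - 145 = -154$)
$j = i \sqrt{8607}$ ($j = \sqrt{-8453 - 154} = \sqrt{-8607} = i \sqrt{8607} \approx 92.774 i$)
$12909 - j = 12909 - i \sqrt{8607}$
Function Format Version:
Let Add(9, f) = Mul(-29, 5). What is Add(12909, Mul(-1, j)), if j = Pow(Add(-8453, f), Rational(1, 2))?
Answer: Add(12909, Mul(-1, I, Pow(8607, Rational(1, 2)))) ≈ Add(12909., Mul(-92.774, I))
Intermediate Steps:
f = -154 (f = Add(-9, Mul(-29, 5)) = Add(-9, -145) = -154)
j = Mul(I, Pow(8607, Rational(1, 2))) (j = Pow(Add(-8453, -154), Rational(1, 2)) = Pow(-8607, Rational(1, 2)) = Mul(I, Pow(8607, Rational(1, 2))) ≈ Mul(92.774, I))
Add(12909, Mul(-1, j)) = Add(12909, Mul(-1, Mul(I, Pow(8607, Rational(1, 2))))) = Add(12909, Mul(-1, I, Pow(8607, Rational(1, 2))))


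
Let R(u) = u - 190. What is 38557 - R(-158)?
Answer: 38905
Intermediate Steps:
R(u) = -190 + u
38557 - R(-158) = 38557 - (-190 - 158) = 38557 - 1*(-348) = 38557 + 348 = 38905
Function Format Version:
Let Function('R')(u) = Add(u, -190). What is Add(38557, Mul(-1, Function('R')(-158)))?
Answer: 38905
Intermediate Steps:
Function('R')(u) = Add(-190, u)
Add(38557, Mul(-1, Function('R')(-158))) = Add(38557, Mul(-1, Add(-190, -158))) = Add(38557, Mul(-1, -348)) = Add(38557, 348) = 38905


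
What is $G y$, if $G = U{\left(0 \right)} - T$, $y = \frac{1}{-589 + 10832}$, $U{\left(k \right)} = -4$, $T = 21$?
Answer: $- \frac{25}{10243} \approx -0.0024407$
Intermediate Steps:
$y = \frac{1}{10243} \approx 9.7628 \cdot 10^{-5}$
$G = -25$ ($G = -4 - 21 = -25$)
$G y = \left(-25\right) \frac{1}{10243} = - \frac{25}{10243}$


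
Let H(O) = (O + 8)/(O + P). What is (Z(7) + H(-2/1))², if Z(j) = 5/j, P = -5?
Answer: 1/49 ≈ 0.020408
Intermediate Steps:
H(O) = (8 + O)/(-5 + O) (H(O) = (O + 8)/(O - 5) = (8 + O)/(-5 + O))
(Z(7) + H(-2/1))² = (5/7 + (8 - 2/1)/(-5 - 2/1))² = (5*(⅐) + (8 - 2*1)/(-5 - 2*1))² = (5/7 + (8 - 2)/(-5 - 2))² = (5/7 + 6/(-7))² = (5/7 - ⅐*6)² = (5/7 - 6/7)² = (-⅐)² = 1/49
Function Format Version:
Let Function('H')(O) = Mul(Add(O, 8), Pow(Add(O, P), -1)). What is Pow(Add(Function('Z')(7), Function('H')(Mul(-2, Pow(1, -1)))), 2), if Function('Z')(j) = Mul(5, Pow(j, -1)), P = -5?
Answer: Rational(1, 49) ≈ 0.020408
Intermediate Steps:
Function('H')(O) = Mul(Pow(Add(-5, O), -1), Add(8, O)) (Function('H')(O) = Mul(Add(O, 8), Pow(Add(O, -5), -1)) = Mul(Add(8, O), Pow(Add(-5, O), -1)) = Mul(Pow(Add(-5, O), -1), Add(8, O)))
Pow(Add(Function('Z')(7), Function('H')(Mul(-2, Pow(1, -1)))), 2) = Pow(Add(Mul(5, Pow(7, -1)), Mul(Pow(Add(-5, Mul(-2, Pow(1, -1))), -1), Add(8, Mul(-2, Pow(1, -1))))), 2) = Pow(Add(Mul(5, Rational(1, 7)), Mul(Pow(Add(-5, Mul(-2, 1)), -1), Add(8, Mul(-2, 1)))), 2) = Pow(Add(Rational(5, 7), Mul(Pow(Add(-5, -2), -1), Add(8, -2))), 2) = Pow(Add(Rational(5, 7), Mul(Pow(-7, -1), 6)), 2) = Pow(Add(Rational(5, 7), Mul(Rational(-1, 7), 6)), 2) = Pow(Add(Rational(5, 7), Rational(-6, 7)), 2) = Pow(Rational(-1, 7), 2) = Rational(1, 49)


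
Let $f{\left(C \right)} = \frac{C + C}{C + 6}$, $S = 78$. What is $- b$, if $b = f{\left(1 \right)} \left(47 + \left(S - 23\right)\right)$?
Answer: $- \frac{204}{7} \approx -29.143$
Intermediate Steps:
$f{\left(C \right)} = \frac{2 C}{6 + C}$
$b = \frac{204}{7}$ ($b = 2 \cdot 1 \frac{1}{6 + 1} \left(47 + \left(78 - 23\right)\right) = 2 \cdot 1 \cdot \frac{1}{7} \left(47 + 55\right) = 2 \cdot 1 \cdot \frac{1}{7} \cdot 102 = \frac{2}{7} \cdot 102 = \frac{204}{7} \approx 29.143$)
$- b = \left(-1\right) \frac{204}{7} = - \frac{204}{7}$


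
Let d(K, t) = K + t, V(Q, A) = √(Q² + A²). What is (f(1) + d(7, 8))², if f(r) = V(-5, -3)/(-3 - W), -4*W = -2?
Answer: 11161/49 - 60*√34/7 ≈ 177.80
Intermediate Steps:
W = ½ (W = -¼*(-2) = ½ ≈ 0.50000)
V(Q, A) = √(A² + Q²)
f(r) = -2*√34/7 (f(r) = √((-3)² + (-5)²)/(-3 - 1*½) = √(9 + 25)/(-3 - ½) = √34/(-7/2) = √34*(-2/7) = -2*√34/7)
(f(1) + d(7, 8))² = (-2*√34/7 + (7 + 8))² = (-2*√34/7 + 15)² = (15 - 2*√34/7)²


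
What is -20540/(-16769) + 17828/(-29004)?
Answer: 74196107/121592019 ≈ 0.61021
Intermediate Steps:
-20540/(-16769) + 17828/(-29004) = -20540*(-1/16769) + 17828*(-1/29004) = 20540/16769 - 4457/7251 = 74196107/121592019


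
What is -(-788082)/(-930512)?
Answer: -394041/465256 ≈ -0.84693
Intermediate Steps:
-(-788082)/(-930512) = -(-788082)*(-1)/930512 = -1*394041/465256 = -394041/465256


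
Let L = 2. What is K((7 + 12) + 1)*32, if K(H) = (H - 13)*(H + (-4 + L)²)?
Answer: 5376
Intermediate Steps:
K(H) = (-13 + H)*(4 + H) (K(H) = (H - 13)*(H + (-4 + 2)²) = (-13 + H)*(H + (-2)²) = (-13 + H)*(H + 4) = (-13 + H)*(4 + H))
K((7 + 12) + 1)*32 = (-52 + ((7 + 12) + 1)² - 9*((7 + 12) + 1))*32 = (-52 + (19 + 1)² - 9*(19 + 1))*32 = (-52 + 20² - 9*20)*32 = (-52 + 400 - 180)*32 = 168*32 = 5376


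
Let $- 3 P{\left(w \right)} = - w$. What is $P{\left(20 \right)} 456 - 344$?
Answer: $2696$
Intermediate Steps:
$P{\left(w \right)} = \frac{w}{3}$ ($P{\left(w \right)} = - \frac{\left(-1\right) w}{3} = \frac{w}{3}$)
$P{\left(20 \right)} 456 - 344 = \frac{1}{3} \cdot 20 \cdot 456 - 344 = \frac{20}{3} \cdot 456 - 344 = 3040 - 344 = 2696$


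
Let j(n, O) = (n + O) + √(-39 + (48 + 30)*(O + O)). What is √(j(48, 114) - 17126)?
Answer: √(-16964 + 13*√105) ≈ 129.73*I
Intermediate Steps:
j(n, O) = O + n + √(-39 + 156*O) (j(n, O) = (O + n) + √(-39 + 78*(2*O)) = (O + n) + √(-39 + 156*O) = O + n + √(-39 + 156*O))
√(j(48, 114) - 17126) = √((114 + 48 + √(-39 + 156*114)) - 17126) = √((114 + 48 + √(-39 + 17784)) - 17126) = √((114 + 48 + √17745) - 17126) = √((114 + 48 + 13*√105) - 17126) = √((162 + 13*√105) - 17126) = √(-16964 + 13*√105)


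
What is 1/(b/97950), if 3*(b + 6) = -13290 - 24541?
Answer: -293850/37849 ≈ -7.7637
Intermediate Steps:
b = -37849/3 (b = -6 + (-13290 - 24541)/3 = -6 + (⅓)*(-37831) = -6 - 37831/3 = -37849/3 ≈ -12616.)
1/(b/97950) = 1/(-37849/3/97950) = 1/(-37849/3*1/97950) = 1/(-37849/293850) = -293850/37849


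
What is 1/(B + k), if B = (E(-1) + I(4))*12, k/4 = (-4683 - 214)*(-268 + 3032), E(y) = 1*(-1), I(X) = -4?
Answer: -1/54141292 ≈ -1.8470e-8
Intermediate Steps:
E(y) = -1
k = -54141232 (k = 4*((-4683 - 214)*(-268 + 3032)) = 4*(-4897*2764) = 4*(-13535308) = -54141232)
B = -60 (B = (-1 - 4)*12 = -5*12 = -60)
1/(B + k) = 1/(-60 - 54141232) = 1/(-54141292) = -1/54141292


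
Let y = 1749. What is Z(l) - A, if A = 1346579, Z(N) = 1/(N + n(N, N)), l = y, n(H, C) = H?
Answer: -4710333341/3498 ≈ -1.3466e+6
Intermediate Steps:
l = 1749
Z(N) = 1/(2*N) (Z(N) = 1/(N + N) = 1/(2*N))
Z(l) - A = (½)/1749 - 1*1346579 = (½)*(1/1749) - 1346579 = 1/3498 - 1346579 = -4710333341/3498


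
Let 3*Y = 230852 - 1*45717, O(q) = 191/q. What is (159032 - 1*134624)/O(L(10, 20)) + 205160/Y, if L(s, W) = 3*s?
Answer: 27136161816/7072157 ≈ 3837.0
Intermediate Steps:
Y = 185135/3 (Y = (230852 - 1*45717)/3 = (230852 - 45717)/3 = (1/3)*185135 = 185135/3 ≈ 61712.)
(159032 - 1*134624)/O(L(10, 20)) + 205160/Y = (159032 - 1*134624)/((191/((3*10)))) + 205160/(185135/3) = (159032 - 134624)/((191/30)) + 205160*(3/185135) = 24408/((191*(1/30))) + 123096/37027 = 24408/(191/30) + 123096/37027 = 24408*(30/191) + 123096/37027 = 732240/191 + 123096/37027 = 27136161816/7072157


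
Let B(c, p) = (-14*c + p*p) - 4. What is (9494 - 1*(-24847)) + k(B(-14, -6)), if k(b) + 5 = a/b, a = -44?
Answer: 1957141/57 ≈ 34336.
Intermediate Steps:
B(c, p) = -4 + p² - 14*c (B(c, p) = (-14*c + p²) - 4 = (p² - 14*c) - 4 = -4 + p² - 14*c)
k(b) = -5 - 44/b
(9494 - 1*(-24847)) + k(B(-14, -6)) = (9494 - 1*(-24847)) + (-5 - 44/(-4 + (-6)² - 14*(-14))) = (9494 + 24847) + (-5 - 44/(-4 + 36 + 196)) = 34341 + (-5 - 44/228) = 34341 + (-5 - 44*1/228) = 34341 + (-5 - 11/57) = 34341 - 296/57 = 1957141/57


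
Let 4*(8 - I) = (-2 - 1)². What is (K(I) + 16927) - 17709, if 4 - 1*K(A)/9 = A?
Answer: -3191/4 ≈ -797.75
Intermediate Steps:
I = 23/4 (I = 8 - (-2 - 1)²/4 = 8 - ¼*(-3)² = 8 - ¼*9 = 8 - 9/4 = 23/4 ≈ 5.7500)
K(A) = 36 - 9*A
(K(I) + 16927) - 17709 = ((36 - 9*23/4) + 16927) - 17709 = ((36 - 207/4) + 16927) - 17709 = (-63/4 + 16927) - 17709 = 67645/4 - 17709 = -3191/4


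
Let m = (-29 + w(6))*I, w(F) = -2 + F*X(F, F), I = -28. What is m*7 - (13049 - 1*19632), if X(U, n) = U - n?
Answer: 12659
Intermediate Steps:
w(F) = -2 (w(F) = -2 + F*(F - F) = -2 + F*0 = -2 + 0 = -2)
m = 868 (m = (-29 - 2)*(-28) = -31*(-28) = 868)
m*7 - (13049 - 1*19632) = 868*7 - (13049 - 1*19632) = 6076 - (13049 - 19632) = 6076 - 1*(-6583) = 6076 + 6583 = 12659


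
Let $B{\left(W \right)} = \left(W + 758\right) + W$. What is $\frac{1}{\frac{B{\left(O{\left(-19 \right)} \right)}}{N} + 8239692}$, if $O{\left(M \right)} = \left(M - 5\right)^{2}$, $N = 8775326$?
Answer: $\frac{4387663}{36152991720751} \approx 1.2136 \cdot 10^{-7}$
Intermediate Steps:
$O{\left(M \right)} = \left(-5 + M\right)^{2}$
$B{\left(W \right)} = 758 + 2 W$ ($B{\left(W \right)} = \left(758 + W\right) + W = 758 + 2 W$)
$\frac{1}{\frac{B{\left(O{\left(-19 \right)} \right)}}{N} + 8239692} = \frac{1}{\frac{758 + 2 \left(-5 - 19\right)^{2}}{8775326} + 8239692} = \frac{1}{\left(758 + 2 \left(-24\right)^{2}\right) \frac{1}{8775326} + 8239692} = \frac{1}{\left(758 + 2 \cdot 576\right) \frac{1}{8775326} + 8239692} = \frac{1}{\left(758 + 1152\right) \frac{1}{8775326} + 8239692} = \frac{1}{1910 \cdot \frac{1}{8775326} + 8239692} = \frac{1}{\frac{955}{4387663} + 8239692} = \frac{1}{\frac{36152991720751}{4387663}} = \frac{4387663}{36152991720751}$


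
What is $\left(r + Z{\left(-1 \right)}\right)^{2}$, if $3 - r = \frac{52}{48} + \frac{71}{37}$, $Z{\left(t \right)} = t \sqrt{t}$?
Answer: $- \frac{197135}{197136} + \frac{i}{222} \approx -1.0 + 0.0045045 i$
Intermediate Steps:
$Z{\left(t \right)} = t^{\frac{3}{2}}$
$r = - \frac{1}{444}$ ($r = 3 - \left(\frac{52}{48} + \frac{71}{37}\right) = 3 - \left(52 \cdot \frac{1}{48} + 71 \cdot \frac{1}{37}\right) = 3 - \left(\frac{13}{12} + \frac{71}{37}\right) = 3 - \frac{1333}{444} = - \frac{1}{444} \approx -0.0022523$)
$\left(r + Z{\left(-1 \right)}\right)^{2} = \left(- \frac{1}{444} + \left(-1\right)^{\frac{3}{2}}\right)^{2} = \left(- \frac{1}{444} - i\right)^{2}$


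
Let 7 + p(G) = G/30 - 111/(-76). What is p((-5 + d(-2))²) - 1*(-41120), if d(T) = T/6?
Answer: 421844093/10260 ≈ 41115.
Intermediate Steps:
d(T) = T/6 (d(T) = T*(⅙) = T/6)
p(G) = -421/76 + G/30 (p(G) = -7 + (G/30 - 111/(-76)) = -7 + (G*(1/30) - 111*(-1/76)) = -7 + (G/30 + 111/76) = -7 + (111/76 + G/30) = -421/76 + G/30)
p((-5 + d(-2))²) - 1*(-41120) = (-421/76 + (-5 + (⅙)*(-2))²/30) - 1*(-41120) = (-421/76 + (-5 - ⅓)²/30) + 41120 = (-421/76 + (-16/3)²/30) + 41120 = (-421/76 + (1/30)*(256/9)) + 41120 = (-421/76 + 128/135) + 41120 = -47107/10260 + 41120 = 421844093/10260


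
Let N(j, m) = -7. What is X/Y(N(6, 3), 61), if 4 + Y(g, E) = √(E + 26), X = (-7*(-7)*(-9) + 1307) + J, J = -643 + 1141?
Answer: 5456/71 + 1364*√87/71 ≈ 256.04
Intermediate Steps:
J = 498
X = 1364 (X = (-7*(-7)*(-9) + 1307) + 498 = (49*(-9) + 1307) + 498 = (-441 + 1307) + 498 = 866 + 498 = 1364)
Y(g, E) = -4 + √(26 + E) (Y(g, E) = -4 + √(E + 26) = -4 + √(26 + E))
X/Y(N(6, 3), 61) = 1364/(-4 + √(26 + 61)) = 1364/(-4 + √87)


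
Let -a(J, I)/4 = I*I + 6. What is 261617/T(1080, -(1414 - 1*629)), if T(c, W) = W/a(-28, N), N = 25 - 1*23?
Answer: 2092936/157 ≈ 13331.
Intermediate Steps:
N = 2 (N = 25 - 23 = 2)
a(J, I) = -24 - 4*I² (a(J, I) = -4*(I*I + 6) = -4*(I² + 6) = -4*(6 + I²) = -24 - 4*I²)
T(c, W) = -W/40 (T(c, W) = W/(-24 - 4*2²) = W/(-24 - 4*4) = W/(-24 - 16) = W/(-40) = W*(-1/40) = -W/40)
261617/T(1080, -(1414 - 1*629)) = 261617/((-(-1)*(1414 - 1*629)/40)) = 261617/((-(-1)*(1414 - 629)/40)) = 261617/((-(-1)*785/40)) = 261617/((-1/40*(-785))) = 261617/(157/8) = 261617*(8/157) = 2092936/157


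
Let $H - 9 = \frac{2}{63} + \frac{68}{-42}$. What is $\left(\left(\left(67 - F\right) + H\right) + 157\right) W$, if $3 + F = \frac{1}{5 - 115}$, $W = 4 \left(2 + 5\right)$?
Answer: $\frac{3249086}{495} \approx 6563.8$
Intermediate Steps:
$W = 28$ ($W = 4 \cdot 7 = 28$)
$H = \frac{467}{63}$ ($H = 9 + \left(\frac{2}{63} + \frac{68}{-42}\right) = 9 + \left(2 \cdot \frac{1}{63} + 68 \left(- \frac{1}{42}\right)\right) = 9 + \left(\frac{2}{63} - \frac{34}{21}\right) = 9 - \frac{100}{63} = \frac{467}{63} \approx 7.4127$)
$F = - \frac{331}{110}$ ($F = -3 + \frac{1}{5 - 115} = -3 + \frac{1}{-110} = -3 - \frac{1}{110} = - \frac{331}{110} \approx -3.0091$)
$\left(\left(\left(67 - F\right) + H\right) + 157\right) W = \left(\left(\left(67 - - \frac{331}{110}\right) + \frac{467}{63}\right) + 157\right) 28 = \left(\left(\left(67 + \frac{331}{110}\right) + \frac{467}{63}\right) + 157\right) 28 = \left(\left(\frac{7701}{110} + \frac{467}{63}\right) + 157\right) 28 = \left(\frac{536533}{6930} + 157\right) 28 = \frac{1624543}{6930} \cdot 28 = \frac{3249086}{495}$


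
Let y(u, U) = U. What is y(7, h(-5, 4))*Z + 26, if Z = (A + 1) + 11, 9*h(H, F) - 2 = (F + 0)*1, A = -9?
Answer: 28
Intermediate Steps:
h(H, F) = 2/9 + F/9 (h(H, F) = 2/9 + ((F + 0)*1)/9 = 2/9 + (F*1)/9 = 2/9 + F/9)
Z = 3 (Z = (-9 + 1) + 11 = -8 + 11 = 3)
y(7, h(-5, 4))*Z + 26 = (2/9 + (1/9)*4)*3 + 26 = (2/9 + 4/9)*3 + 26 = (2/3)*3 + 26 = 2 + 26 = 28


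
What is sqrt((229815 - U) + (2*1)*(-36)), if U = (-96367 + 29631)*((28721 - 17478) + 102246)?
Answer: sqrt(7574031647) ≈ 87029.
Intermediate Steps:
U = -7573801904 (U = -66736*(11243 + 102246) = -66736*113489 = -7573801904)
sqrt((229815 - U) + (2*1)*(-36)) = sqrt((229815 - 1*(-7573801904)) + (2*1)*(-36)) = sqrt((229815 + 7573801904) + 2*(-36)) = sqrt(7574031719 - 72) = sqrt(7574031647)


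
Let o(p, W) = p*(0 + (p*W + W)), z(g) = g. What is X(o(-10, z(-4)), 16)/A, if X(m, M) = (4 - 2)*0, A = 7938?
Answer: 0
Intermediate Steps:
o(p, W) = p*(W + W*p) (o(p, W) = p*(0 + (W*p + W)) = p*(0 + (W + W*p)) = p*(W + W*p))
X(m, M) = 0 (X(m, M) = 2*0 = 0)
X(o(-10, z(-4)), 16)/A = 0/7938 = 0*(1/7938) = 0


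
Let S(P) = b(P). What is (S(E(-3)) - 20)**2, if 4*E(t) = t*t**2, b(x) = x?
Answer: 11449/16 ≈ 715.56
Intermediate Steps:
E(t) = t**3/4 (E(t) = (t*t**2)/4 = t**3/4)
S(P) = P
(S(E(-3)) - 20)**2 = ((1/4)*(-3)**3 - 20)**2 = ((1/4)*(-27) - 20)**2 = (-27/4 - 20)**2 = (-107/4)**2 = 11449/16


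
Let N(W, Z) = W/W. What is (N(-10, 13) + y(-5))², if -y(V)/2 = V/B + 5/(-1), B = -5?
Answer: 81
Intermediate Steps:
N(W, Z) = 1
y(V) = 10 + 2*V/5 (y(V) = -2*(V/(-5) + 5/(-1)) = -2*(V*(-⅕) + 5*(-1)) = -2*(-V/5 - 5) = -2*(-5 - V/5) = 10 + 2*V/5)
(N(-10, 13) + y(-5))² = (1 + (10 + (⅖)*(-5)))² = (1 + (10 - 2))² = (1 + 8)² = 9² = 81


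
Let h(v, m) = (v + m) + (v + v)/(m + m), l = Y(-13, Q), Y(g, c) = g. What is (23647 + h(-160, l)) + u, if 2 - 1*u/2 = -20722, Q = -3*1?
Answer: 844146/13 ≈ 64934.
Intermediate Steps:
Q = -3
u = 41448 (u = 4 - 2*(-20722) = 4 + 41444 = 41448)
l = -13
h(v, m) = m + v + v/m (h(v, m) = (m + v) + (2*v)/((2*m)) = (m + v) + (2*v)*(1/(2*m)) = (m + v) + v/m = m + v + v/m)
(23647 + h(-160, l)) + u = (23647 + (-13 - 160 - 160/(-13))) + 41448 = (23647 + (-13 - 160 - 160*(-1/13))) + 41448 = (23647 + (-13 - 160 + 160/13)) + 41448 = (23647 - 2089/13) + 41448 = 305322/13 + 41448 = 844146/13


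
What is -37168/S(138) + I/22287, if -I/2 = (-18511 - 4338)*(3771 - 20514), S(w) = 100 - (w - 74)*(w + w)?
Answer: -1119813972090/32620739 ≈ -34328.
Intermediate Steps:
S(w) = 100 - 2*w*(-74 + w) (S(w) = 100 - (-74 + w)*2*w = 100 - 2*w*(-74 + w))
I = -765121614 (I = -2*(-18511 - 4338)*(3771 - 20514) = -(-45698)*(-16743) = -2*382560807 = -765121614)
-37168/S(138) + I/22287 = -37168/(100 - 2*138**2 + 148*138) - 765121614/22287 = -37168/(100 - 2*19044 + 20424) - 765121614*1/22287 = -37168/(100 - 38088 + 20424) - 255040538/7429 = -37168/(-17564) - 255040538/7429 = -37168*(-1/17564) - 255040538/7429 = 9292/4391 - 255040538/7429 = -1119813972090/32620739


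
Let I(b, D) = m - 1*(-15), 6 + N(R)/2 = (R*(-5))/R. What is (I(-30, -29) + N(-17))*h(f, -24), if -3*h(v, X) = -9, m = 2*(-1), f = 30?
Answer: -27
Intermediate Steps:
m = -2
h(v, X) = 3 (h(v, X) = -⅓*(-9) = 3)
N(R) = -22 (N(R) = -12 + 2*((R*(-5))/R) = -12 + 2*((-5*R)/R) = -12 + 2*(-5) = -12 - 10 = -22)
I(b, D) = 13 (I(b, D) = -2 - 1*(-15) = -2 + 15 = 13)
(I(-30, -29) + N(-17))*h(f, -24) = (13 - 22)*3 = -9*3 = -27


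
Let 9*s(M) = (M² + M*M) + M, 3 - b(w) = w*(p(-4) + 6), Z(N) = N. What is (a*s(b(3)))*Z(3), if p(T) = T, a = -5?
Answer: -25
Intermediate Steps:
b(w) = 3 - 2*w (b(w) = 3 - w*(-4 + 6) = 3 - w*2 = 3 - 2*w)
s(M) = M/9 + 2*M²/9 (s(M) = ((M² + M*M) + M)/9 = ((M² + M²) + M)/9 = (2*M² + M)/9 = (M + 2*M²)/9 = M/9 + 2*M²/9)
(a*s(b(3)))*Z(3) = -5*(3 - 2*3)*(1 + 2*(3 - 2*3))/9*3 = -5*(3 - 6)*(1 + 2*(3 - 6))/9*3 = -5*(-3)*(1 + 2*(-3))/9*3 = -5*(-3)*(1 - 6)/9*3 = -5*(-3)*(-5)/9*3 = -5*5/3*3 = -25/3*3 = -25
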